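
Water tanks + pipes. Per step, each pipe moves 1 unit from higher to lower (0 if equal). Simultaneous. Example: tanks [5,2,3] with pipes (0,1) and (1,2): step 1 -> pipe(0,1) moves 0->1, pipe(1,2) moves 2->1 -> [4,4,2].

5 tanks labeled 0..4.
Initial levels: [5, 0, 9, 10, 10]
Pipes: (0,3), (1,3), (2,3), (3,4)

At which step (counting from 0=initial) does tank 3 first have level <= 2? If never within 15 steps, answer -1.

Answer: -1

Derivation:
Step 1: flows [3->0,3->1,3->2,3=4] -> levels [6 1 10 7 10]
Step 2: flows [3->0,3->1,2->3,4->3] -> levels [7 2 9 7 9]
Step 3: flows [0=3,3->1,2->3,4->3] -> levels [7 3 8 8 8]
Step 4: flows [3->0,3->1,2=3,3=4] -> levels [8 4 8 6 8]
Step 5: flows [0->3,3->1,2->3,4->3] -> levels [7 5 7 8 7]
Step 6: flows [3->0,3->1,3->2,3->4] -> levels [8 6 8 4 8]
Step 7: flows [0->3,1->3,2->3,4->3] -> levels [7 5 7 8 7]
  -> period-2 cycle (repeats step 5); tank 3 never drops to <=2
Tank 3 never reaches <=2 within 15 steps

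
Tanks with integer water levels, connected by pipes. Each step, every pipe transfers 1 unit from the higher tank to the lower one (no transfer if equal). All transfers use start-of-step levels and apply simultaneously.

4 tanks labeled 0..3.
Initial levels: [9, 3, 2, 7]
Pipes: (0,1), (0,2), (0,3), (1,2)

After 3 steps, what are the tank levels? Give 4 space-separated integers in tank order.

Answer: 5 4 6 6

Derivation:
Step 1: flows [0->1,0->2,0->3,1->2] -> levels [6 3 4 8]
Step 2: flows [0->1,0->2,3->0,2->1] -> levels [5 5 4 7]
Step 3: flows [0=1,0->2,3->0,1->2] -> levels [5 4 6 6]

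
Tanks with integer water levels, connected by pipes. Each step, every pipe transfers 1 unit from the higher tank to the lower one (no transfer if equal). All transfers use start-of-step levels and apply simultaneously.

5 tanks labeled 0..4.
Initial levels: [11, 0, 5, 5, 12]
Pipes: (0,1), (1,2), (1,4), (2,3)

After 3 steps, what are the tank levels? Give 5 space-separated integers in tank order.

Answer: 8 7 5 4 9

Derivation:
Step 1: flows [0->1,2->1,4->1,2=3] -> levels [10 3 4 5 11]
Step 2: flows [0->1,2->1,4->1,3->2] -> levels [9 6 4 4 10]
Step 3: flows [0->1,1->2,4->1,2=3] -> levels [8 7 5 4 9]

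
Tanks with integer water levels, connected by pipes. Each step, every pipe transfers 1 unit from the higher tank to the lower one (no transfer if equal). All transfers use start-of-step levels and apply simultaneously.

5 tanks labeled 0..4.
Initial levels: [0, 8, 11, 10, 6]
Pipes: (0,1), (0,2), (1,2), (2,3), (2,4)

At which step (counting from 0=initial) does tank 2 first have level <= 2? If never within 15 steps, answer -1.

Answer: -1

Derivation:
Step 1: flows [1->0,2->0,2->1,2->3,2->4] -> levels [2 8 7 11 7]
Step 2: flows [1->0,2->0,1->2,3->2,2=4] -> levels [4 6 8 10 7]
Step 3: flows [1->0,2->0,2->1,3->2,2->4] -> levels [6 6 6 9 8]
Step 4: flows [0=1,0=2,1=2,3->2,4->2] -> levels [6 6 8 8 7]
Step 5: flows [0=1,2->0,2->1,2=3,2->4] -> levels [7 7 5 8 8]
Step 6: flows [0=1,0->2,1->2,3->2,4->2] -> levels [6 6 9 7 7]
Step 7: flows [0=1,2->0,2->1,2->3,2->4] -> levels [7 7 5 8 8]
  -> period-2 cycle (repeats step 5); tank 2 never drops to <=2
Tank 2 never reaches <=2 within 15 steps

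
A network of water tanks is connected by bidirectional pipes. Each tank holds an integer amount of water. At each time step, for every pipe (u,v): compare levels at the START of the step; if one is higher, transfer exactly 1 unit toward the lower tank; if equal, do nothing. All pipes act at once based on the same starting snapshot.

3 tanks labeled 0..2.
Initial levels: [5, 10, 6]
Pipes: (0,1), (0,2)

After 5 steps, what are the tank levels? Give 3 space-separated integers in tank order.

Step 1: flows [1->0,2->0] -> levels [7 9 5]
Step 2: flows [1->0,0->2] -> levels [7 8 6]
Step 3: flows [1->0,0->2] -> levels [7 7 7]
Step 4: flows [0=1,0=2] -> levels [7 7 7]
  -> stable; steps 5..5 unchanged -> [7 7 7]

Answer: 7 7 7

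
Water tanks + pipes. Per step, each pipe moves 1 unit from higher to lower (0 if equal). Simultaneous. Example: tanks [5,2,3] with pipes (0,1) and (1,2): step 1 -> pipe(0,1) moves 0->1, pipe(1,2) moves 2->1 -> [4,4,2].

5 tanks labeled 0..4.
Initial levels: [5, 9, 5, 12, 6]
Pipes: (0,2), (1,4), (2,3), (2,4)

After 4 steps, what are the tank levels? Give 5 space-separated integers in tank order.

Step 1: flows [0=2,1->4,3->2,4->2] -> levels [5 8 7 11 6]
Step 2: flows [2->0,1->4,3->2,2->4] -> levels [6 7 6 10 8]
Step 3: flows [0=2,4->1,3->2,4->2] -> levels [6 8 8 9 6]
Step 4: flows [2->0,1->4,3->2,2->4] -> levels [7 7 7 8 8]

Answer: 7 7 7 8 8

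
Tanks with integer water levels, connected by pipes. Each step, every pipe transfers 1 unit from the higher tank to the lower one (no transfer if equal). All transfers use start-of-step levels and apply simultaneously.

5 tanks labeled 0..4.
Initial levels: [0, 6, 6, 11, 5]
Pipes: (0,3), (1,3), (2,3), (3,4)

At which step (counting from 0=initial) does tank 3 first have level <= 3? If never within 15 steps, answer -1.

Step 1: flows [3->0,3->1,3->2,3->4] -> levels [1 7 7 7 6]
Step 2: flows [3->0,1=3,2=3,3->4] -> levels [2 7 7 5 7]
Step 3: flows [3->0,1->3,2->3,4->3] -> levels [3 6 6 7 6]
Step 4: flows [3->0,3->1,3->2,3->4] -> levels [4 7 7 3 7]
Tank 3 first reaches <=3 at step 4

Answer: 4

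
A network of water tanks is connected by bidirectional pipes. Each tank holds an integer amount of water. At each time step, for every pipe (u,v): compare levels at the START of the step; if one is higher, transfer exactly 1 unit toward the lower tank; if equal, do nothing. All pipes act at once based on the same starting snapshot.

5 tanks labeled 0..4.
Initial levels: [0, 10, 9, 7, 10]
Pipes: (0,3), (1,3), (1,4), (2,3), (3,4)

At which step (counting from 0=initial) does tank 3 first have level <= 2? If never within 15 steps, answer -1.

Step 1: flows [3->0,1->3,1=4,2->3,4->3] -> levels [1 9 8 9 9]
Step 2: flows [3->0,1=3,1=4,3->2,3=4] -> levels [2 9 9 7 9]
Step 3: flows [3->0,1->3,1=4,2->3,4->3] -> levels [3 8 8 9 8]
Step 4: flows [3->0,3->1,1=4,3->2,3->4] -> levels [4 9 9 5 9]
Step 5: flows [3->0,1->3,1=4,2->3,4->3] -> levels [5 8 8 7 8]
Step 6: flows [3->0,1->3,1=4,2->3,4->3] -> levels [6 7 7 9 7]
Step 7: flows [3->0,3->1,1=4,3->2,3->4] -> levels [7 8 8 5 8]
Step 8: flows [0->3,1->3,1=4,2->3,4->3] -> levels [6 7 7 9 7]
  -> period-2 cycle (repeats step 6); tank 3 never drops to <=2
Tank 3 never reaches <=2 within 15 steps

Answer: -1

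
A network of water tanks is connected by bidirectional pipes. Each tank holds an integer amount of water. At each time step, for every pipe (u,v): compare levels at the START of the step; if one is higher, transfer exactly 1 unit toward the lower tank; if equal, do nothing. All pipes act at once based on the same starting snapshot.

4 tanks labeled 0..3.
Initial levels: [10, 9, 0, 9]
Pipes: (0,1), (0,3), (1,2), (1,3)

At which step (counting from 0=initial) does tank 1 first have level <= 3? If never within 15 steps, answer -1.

Step 1: flows [0->1,0->3,1->2,1=3] -> levels [8 9 1 10]
Step 2: flows [1->0,3->0,1->2,3->1] -> levels [10 8 2 8]
Step 3: flows [0->1,0->3,1->2,1=3] -> levels [8 8 3 9]
Step 4: flows [0=1,3->0,1->2,3->1] -> levels [9 8 4 7]
Step 5: flows [0->1,0->3,1->2,1->3] -> levels [7 7 5 9]
Step 6: flows [0=1,3->0,1->2,3->1] -> levels [8 7 6 7]
Step 7: flows [0->1,0->3,1->2,1=3] -> levels [6 7 7 8]
Step 8: flows [1->0,3->0,1=2,3->1] -> levels [8 7 7 6]
Step 9: flows [0->1,0->3,1=2,1->3] -> levels [6 7 7 8]
  -> period-2 cycle (repeats step 7); tank 1 never drops to <=3
Tank 1 never reaches <=3 within 15 steps

Answer: -1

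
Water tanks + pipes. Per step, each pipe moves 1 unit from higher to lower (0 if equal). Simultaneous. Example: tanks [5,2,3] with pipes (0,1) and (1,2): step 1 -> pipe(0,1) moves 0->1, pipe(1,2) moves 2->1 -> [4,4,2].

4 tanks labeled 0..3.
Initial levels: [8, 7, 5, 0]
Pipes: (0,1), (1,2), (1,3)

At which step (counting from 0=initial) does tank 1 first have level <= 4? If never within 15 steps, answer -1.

Step 1: flows [0->1,1->2,1->3] -> levels [7 6 6 1]
Step 2: flows [0->1,1=2,1->3] -> levels [6 6 6 2]
Step 3: flows [0=1,1=2,1->3] -> levels [6 5 6 3]
Step 4: flows [0->1,2->1,1->3] -> levels [5 6 5 4]
Step 5: flows [1->0,1->2,1->3] -> levels [6 3 6 5]
Tank 1 first reaches <=4 at step 5

Answer: 5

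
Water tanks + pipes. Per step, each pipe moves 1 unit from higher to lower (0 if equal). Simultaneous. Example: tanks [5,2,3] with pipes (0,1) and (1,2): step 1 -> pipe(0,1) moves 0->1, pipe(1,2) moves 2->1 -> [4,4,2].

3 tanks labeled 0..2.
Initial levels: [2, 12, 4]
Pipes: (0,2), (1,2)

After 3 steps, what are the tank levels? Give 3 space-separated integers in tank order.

Step 1: flows [2->0,1->2] -> levels [3 11 4]
Step 2: flows [2->0,1->2] -> levels [4 10 4]
Step 3: flows [0=2,1->2] -> levels [4 9 5]

Answer: 4 9 5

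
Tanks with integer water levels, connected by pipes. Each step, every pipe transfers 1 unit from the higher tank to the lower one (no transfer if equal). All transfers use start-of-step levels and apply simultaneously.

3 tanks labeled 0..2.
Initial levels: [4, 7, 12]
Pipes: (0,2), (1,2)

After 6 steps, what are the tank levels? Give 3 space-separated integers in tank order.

Answer: 8 8 7

Derivation:
Step 1: flows [2->0,2->1] -> levels [5 8 10]
Step 2: flows [2->0,2->1] -> levels [6 9 8]
Step 3: flows [2->0,1->2] -> levels [7 8 8]
Step 4: flows [2->0,1=2] -> levels [8 8 7]
Step 5: flows [0->2,1->2] -> levels [7 7 9]
Step 6: flows [2->0,2->1] -> levels [8 8 7]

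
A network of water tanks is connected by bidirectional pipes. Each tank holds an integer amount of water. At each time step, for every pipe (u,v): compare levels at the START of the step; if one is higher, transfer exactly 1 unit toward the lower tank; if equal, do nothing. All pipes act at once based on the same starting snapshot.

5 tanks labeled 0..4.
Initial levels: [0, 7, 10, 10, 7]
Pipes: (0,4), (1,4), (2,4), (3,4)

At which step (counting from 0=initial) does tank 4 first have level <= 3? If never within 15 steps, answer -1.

Step 1: flows [4->0,1=4,2->4,3->4] -> levels [1 7 9 9 8]
Step 2: flows [4->0,4->1,2->4,3->4] -> levels [2 8 8 8 8]
Step 3: flows [4->0,1=4,2=4,3=4] -> levels [3 8 8 8 7]
Step 4: flows [4->0,1->4,2->4,3->4] -> levels [4 7 7 7 9]
Step 5: flows [4->0,4->1,4->2,4->3] -> levels [5 8 8 8 5]
Step 6: flows [0=4,1->4,2->4,3->4] -> levels [5 7 7 7 8]
Step 7: flows [4->0,4->1,4->2,4->3] -> levels [6 8 8 8 4]
Step 8: flows [0->4,1->4,2->4,3->4] -> levels [5 7 7 7 8]
  -> period-2 cycle (repeats step 6); tank 4 never drops to <=3
Tank 4 never reaches <=3 within 15 steps

Answer: -1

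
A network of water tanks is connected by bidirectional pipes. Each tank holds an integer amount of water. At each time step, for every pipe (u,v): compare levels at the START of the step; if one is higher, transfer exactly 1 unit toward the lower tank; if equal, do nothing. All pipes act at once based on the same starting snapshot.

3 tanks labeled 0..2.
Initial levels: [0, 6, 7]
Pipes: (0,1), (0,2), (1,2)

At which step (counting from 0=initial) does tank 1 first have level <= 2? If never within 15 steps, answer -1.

Answer: -1

Derivation:
Step 1: flows [1->0,2->0,2->1] -> levels [2 6 5]
Step 2: flows [1->0,2->0,1->2] -> levels [4 4 5]
Step 3: flows [0=1,2->0,2->1] -> levels [5 5 3]
Step 4: flows [0=1,0->2,1->2] -> levels [4 4 5]
  -> period-2 cycle (repeats step 2); tank 1 never drops to <=2
Tank 1 never reaches <=2 within 15 steps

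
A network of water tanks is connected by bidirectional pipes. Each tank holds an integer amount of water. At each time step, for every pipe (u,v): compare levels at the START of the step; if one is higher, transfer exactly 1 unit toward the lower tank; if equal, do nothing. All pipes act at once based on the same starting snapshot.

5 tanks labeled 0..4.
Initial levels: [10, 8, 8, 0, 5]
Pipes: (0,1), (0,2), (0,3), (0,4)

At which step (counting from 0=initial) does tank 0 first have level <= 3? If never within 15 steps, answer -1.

Step 1: flows [0->1,0->2,0->3,0->4] -> levels [6 9 9 1 6]
Step 2: flows [1->0,2->0,0->3,0=4] -> levels [7 8 8 2 6]
Step 3: flows [1->0,2->0,0->3,0->4] -> levels [7 7 7 3 7]
Step 4: flows [0=1,0=2,0->3,0=4] -> levels [6 7 7 4 7]
Step 5: flows [1->0,2->0,0->3,4->0] -> levels [8 6 6 5 6]
Step 6: flows [0->1,0->2,0->3,0->4] -> levels [4 7 7 6 7]
Step 7: flows [1->0,2->0,3->0,4->0] -> levels [8 6 6 5 6]
  -> period-2 cycle (repeats step 5); tank 0 never drops to <=3
Tank 0 never reaches <=3 within 15 steps

Answer: -1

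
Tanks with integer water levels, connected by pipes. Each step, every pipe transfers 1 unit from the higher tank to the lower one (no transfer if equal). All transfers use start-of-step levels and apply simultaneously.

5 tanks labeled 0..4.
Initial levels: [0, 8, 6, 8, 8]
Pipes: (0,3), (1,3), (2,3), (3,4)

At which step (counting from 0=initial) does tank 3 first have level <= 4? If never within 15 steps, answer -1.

Answer: 3

Derivation:
Step 1: flows [3->0,1=3,3->2,3=4] -> levels [1 8 7 6 8]
Step 2: flows [3->0,1->3,2->3,4->3] -> levels [2 7 6 8 7]
Step 3: flows [3->0,3->1,3->2,3->4] -> levels [3 8 7 4 8]
Tank 3 first reaches <=4 at step 3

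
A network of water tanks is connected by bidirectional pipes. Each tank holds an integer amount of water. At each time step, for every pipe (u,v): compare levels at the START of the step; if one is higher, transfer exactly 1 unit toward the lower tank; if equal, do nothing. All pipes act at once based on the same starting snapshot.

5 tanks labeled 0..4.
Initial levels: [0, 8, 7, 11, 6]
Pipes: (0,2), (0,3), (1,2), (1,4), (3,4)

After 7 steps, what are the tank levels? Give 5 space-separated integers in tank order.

Answer: 7 8 5 7 5

Derivation:
Step 1: flows [2->0,3->0,1->2,1->4,3->4] -> levels [2 6 7 9 8]
Step 2: flows [2->0,3->0,2->1,4->1,3->4] -> levels [4 8 5 7 8]
Step 3: flows [2->0,3->0,1->2,1=4,4->3] -> levels [6 7 5 7 7]
Step 4: flows [0->2,3->0,1->2,1=4,3=4] -> levels [6 6 7 6 7]
Step 5: flows [2->0,0=3,2->1,4->1,4->3] -> levels [7 8 5 7 5]
Step 6: flows [0->2,0=3,1->2,1->4,3->4] -> levels [6 6 7 6 7]
  -> period-2 cycle: step 6 state = step 4 state
  -> state at step 7: (7-4) mod 2 = 1, same as step 5 -> [7 8 5 7 5]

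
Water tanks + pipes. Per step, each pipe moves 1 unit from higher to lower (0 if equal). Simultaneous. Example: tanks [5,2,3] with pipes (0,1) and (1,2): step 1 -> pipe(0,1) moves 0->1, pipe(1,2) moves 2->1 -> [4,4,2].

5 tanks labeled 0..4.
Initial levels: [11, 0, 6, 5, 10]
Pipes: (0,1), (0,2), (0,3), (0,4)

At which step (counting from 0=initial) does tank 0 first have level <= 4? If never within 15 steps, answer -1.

Answer: 6

Derivation:
Step 1: flows [0->1,0->2,0->3,0->4] -> levels [7 1 7 6 11]
Step 2: flows [0->1,0=2,0->3,4->0] -> levels [6 2 7 7 10]
Step 3: flows [0->1,2->0,3->0,4->0] -> levels [8 3 6 6 9]
Step 4: flows [0->1,0->2,0->3,4->0] -> levels [6 4 7 7 8]
Step 5: flows [0->1,2->0,3->0,4->0] -> levels [8 5 6 6 7]
Step 6: flows [0->1,0->2,0->3,0->4] -> levels [4 6 7 7 8]
Tank 0 first reaches <=4 at step 6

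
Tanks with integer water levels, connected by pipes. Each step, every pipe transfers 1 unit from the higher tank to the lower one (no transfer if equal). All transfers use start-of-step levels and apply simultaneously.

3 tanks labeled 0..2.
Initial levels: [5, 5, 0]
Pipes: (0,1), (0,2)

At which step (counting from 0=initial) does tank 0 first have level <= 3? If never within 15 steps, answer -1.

Step 1: flows [0=1,0->2] -> levels [4 5 1]
Step 2: flows [1->0,0->2] -> levels [4 4 2]
Step 3: flows [0=1,0->2] -> levels [3 4 3]
Tank 0 first reaches <=3 at step 3

Answer: 3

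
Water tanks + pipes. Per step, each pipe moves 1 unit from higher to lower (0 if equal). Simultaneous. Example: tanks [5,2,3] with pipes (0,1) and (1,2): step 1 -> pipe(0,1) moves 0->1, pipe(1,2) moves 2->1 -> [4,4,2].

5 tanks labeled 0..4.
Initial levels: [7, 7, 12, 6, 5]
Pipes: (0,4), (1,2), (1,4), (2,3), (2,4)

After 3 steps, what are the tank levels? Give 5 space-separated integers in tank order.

Answer: 7 7 9 7 7

Derivation:
Step 1: flows [0->4,2->1,1->4,2->3,2->4] -> levels [6 7 9 7 8]
Step 2: flows [4->0,2->1,4->1,2->3,2->4] -> levels [7 9 6 8 7]
Step 3: flows [0=4,1->2,1->4,3->2,4->2] -> levels [7 7 9 7 7]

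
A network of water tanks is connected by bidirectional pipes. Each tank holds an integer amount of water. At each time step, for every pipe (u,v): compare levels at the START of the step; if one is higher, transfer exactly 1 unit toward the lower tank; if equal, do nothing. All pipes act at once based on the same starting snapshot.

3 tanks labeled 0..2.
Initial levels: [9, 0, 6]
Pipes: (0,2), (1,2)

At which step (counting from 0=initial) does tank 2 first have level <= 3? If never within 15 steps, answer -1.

Step 1: flows [0->2,2->1] -> levels [8 1 6]
Step 2: flows [0->2,2->1] -> levels [7 2 6]
Step 3: flows [0->2,2->1] -> levels [6 3 6]
Step 4: flows [0=2,2->1] -> levels [6 4 5]
Step 5: flows [0->2,2->1] -> levels [5 5 5]
Step 6: flows [0=2,1=2] -> levels [5 5 5]
  -> stable; tank 2 stays at 5 > 3
Tank 2 never reaches <=3 within 15 steps

Answer: -1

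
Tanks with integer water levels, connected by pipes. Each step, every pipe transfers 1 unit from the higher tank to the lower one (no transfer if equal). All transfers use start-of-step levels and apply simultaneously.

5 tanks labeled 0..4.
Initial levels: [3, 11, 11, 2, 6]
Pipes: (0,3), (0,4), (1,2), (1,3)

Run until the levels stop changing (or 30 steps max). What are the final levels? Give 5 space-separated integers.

Answer: 7 8 7 6 5

Derivation:
Step 1: flows [0->3,4->0,1=2,1->3] -> levels [3 10 11 4 5]
Step 2: flows [3->0,4->0,2->1,1->3] -> levels [5 10 10 4 4]
Step 3: flows [0->3,0->4,1=2,1->3] -> levels [3 9 10 6 5]
Step 4: flows [3->0,4->0,2->1,1->3] -> levels [5 9 9 6 4]
Step 5: flows [3->0,0->4,1=2,1->3] -> levels [5 8 9 6 5]
Step 6: flows [3->0,0=4,2->1,1->3] -> levels [6 8 8 6 5]
Step 7: flows [0=3,0->4,1=2,1->3] -> levels [5 7 8 7 6]
Step 8: flows [3->0,4->0,2->1,1=3] -> levels [7 8 7 6 5]
Step 9: flows [0->3,0->4,1->2,1->3] -> levels [5 6 8 8 6]
Step 10: flows [3->0,4->0,2->1,3->1] -> levels [7 8 7 6 5]
  -> period-2 cycle: step 10 state = step 8 state; never stabilizes
  -> state at step 30: (30-8) mod 2 = 0, same as step 8 -> [7 8 7 6 5]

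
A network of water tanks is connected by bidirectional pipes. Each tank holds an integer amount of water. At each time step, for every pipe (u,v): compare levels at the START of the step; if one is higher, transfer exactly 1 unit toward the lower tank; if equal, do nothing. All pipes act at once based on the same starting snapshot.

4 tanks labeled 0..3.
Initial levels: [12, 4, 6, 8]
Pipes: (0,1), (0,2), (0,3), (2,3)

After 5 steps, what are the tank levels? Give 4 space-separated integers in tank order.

Answer: 9 7 7 7

Derivation:
Step 1: flows [0->1,0->2,0->3,3->2] -> levels [9 5 8 8]
Step 2: flows [0->1,0->2,0->3,2=3] -> levels [6 6 9 9]
Step 3: flows [0=1,2->0,3->0,2=3] -> levels [8 6 8 8]
Step 4: flows [0->1,0=2,0=3,2=3] -> levels [7 7 8 8]
Step 5: flows [0=1,2->0,3->0,2=3] -> levels [9 7 7 7]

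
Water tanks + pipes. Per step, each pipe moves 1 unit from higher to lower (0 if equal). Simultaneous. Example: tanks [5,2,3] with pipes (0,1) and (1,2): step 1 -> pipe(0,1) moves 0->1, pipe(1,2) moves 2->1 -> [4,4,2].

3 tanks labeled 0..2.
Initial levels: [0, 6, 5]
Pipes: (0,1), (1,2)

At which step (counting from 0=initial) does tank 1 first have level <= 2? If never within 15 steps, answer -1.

Step 1: flows [1->0,1->2] -> levels [1 4 6]
Step 2: flows [1->0,2->1] -> levels [2 4 5]
Step 3: flows [1->0,2->1] -> levels [3 4 4]
Step 4: flows [1->0,1=2] -> levels [4 3 4]
Step 5: flows [0->1,2->1] -> levels [3 5 3]
Step 6: flows [1->0,1->2] -> levels [4 3 4]
  -> period-2 cycle (repeats step 4); tank 1 never drops to <=2
Tank 1 never reaches <=2 within 15 steps

Answer: -1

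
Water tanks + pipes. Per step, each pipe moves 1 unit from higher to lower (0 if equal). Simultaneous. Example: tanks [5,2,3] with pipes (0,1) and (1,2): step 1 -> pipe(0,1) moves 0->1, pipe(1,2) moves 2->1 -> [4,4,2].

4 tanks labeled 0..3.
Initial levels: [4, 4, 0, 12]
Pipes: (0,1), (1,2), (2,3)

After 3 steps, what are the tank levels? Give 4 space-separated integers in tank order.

Answer: 3 4 4 9

Derivation:
Step 1: flows [0=1,1->2,3->2] -> levels [4 3 2 11]
Step 2: flows [0->1,1->2,3->2] -> levels [3 3 4 10]
Step 3: flows [0=1,2->1,3->2] -> levels [3 4 4 9]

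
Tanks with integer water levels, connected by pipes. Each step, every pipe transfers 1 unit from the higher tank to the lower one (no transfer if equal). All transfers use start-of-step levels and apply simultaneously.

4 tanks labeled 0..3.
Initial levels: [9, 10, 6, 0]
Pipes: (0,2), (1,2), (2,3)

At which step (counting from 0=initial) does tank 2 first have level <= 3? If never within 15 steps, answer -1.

Answer: -1

Derivation:
Step 1: flows [0->2,1->2,2->3] -> levels [8 9 7 1]
Step 2: flows [0->2,1->2,2->3] -> levels [7 8 8 2]
Step 3: flows [2->0,1=2,2->3] -> levels [8 8 6 3]
Step 4: flows [0->2,1->2,2->3] -> levels [7 7 7 4]
Step 5: flows [0=2,1=2,2->3] -> levels [7 7 6 5]
Step 6: flows [0->2,1->2,2->3] -> levels [6 6 7 6]
Step 7: flows [2->0,2->1,2->3] -> levels [7 7 4 7]
Step 8: flows [0->2,1->2,3->2] -> levels [6 6 7 6]
  -> period-2 cycle (repeats step 6); tank 2 never drops to <=3
Tank 2 never reaches <=3 within 15 steps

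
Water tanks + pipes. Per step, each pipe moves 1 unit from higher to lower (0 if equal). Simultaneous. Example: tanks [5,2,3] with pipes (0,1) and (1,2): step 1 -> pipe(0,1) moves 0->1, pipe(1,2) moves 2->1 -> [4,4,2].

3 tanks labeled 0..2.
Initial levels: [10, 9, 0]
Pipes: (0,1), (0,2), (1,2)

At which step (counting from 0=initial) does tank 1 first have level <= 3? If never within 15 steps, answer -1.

Answer: -1

Derivation:
Step 1: flows [0->1,0->2,1->2] -> levels [8 9 2]
Step 2: flows [1->0,0->2,1->2] -> levels [8 7 4]
Step 3: flows [0->1,0->2,1->2] -> levels [6 7 6]
Step 4: flows [1->0,0=2,1->2] -> levels [7 5 7]
Step 5: flows [0->1,0=2,2->1] -> levels [6 7 6]
  -> period-2 cycle (repeats step 3); tank 1 never drops to <=3
Tank 1 never reaches <=3 within 15 steps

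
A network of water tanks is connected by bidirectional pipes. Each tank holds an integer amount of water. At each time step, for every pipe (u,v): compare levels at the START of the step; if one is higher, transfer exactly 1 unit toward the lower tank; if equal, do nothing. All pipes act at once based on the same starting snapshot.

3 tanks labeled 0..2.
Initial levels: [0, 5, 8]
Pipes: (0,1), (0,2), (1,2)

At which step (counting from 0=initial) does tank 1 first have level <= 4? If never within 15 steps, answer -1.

Answer: 3

Derivation:
Step 1: flows [1->0,2->0,2->1] -> levels [2 5 6]
Step 2: flows [1->0,2->0,2->1] -> levels [4 5 4]
Step 3: flows [1->0,0=2,1->2] -> levels [5 3 5]
Tank 1 first reaches <=4 at step 3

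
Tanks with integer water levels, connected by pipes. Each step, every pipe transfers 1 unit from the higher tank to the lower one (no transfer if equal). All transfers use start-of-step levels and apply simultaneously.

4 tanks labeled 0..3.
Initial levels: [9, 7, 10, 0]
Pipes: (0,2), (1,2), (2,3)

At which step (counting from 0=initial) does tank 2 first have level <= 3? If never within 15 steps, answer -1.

Step 1: flows [2->0,2->1,2->3] -> levels [10 8 7 1]
Step 2: flows [0->2,1->2,2->3] -> levels [9 7 8 2]
Step 3: flows [0->2,2->1,2->3] -> levels [8 8 7 3]
Step 4: flows [0->2,1->2,2->3] -> levels [7 7 8 4]
Step 5: flows [2->0,2->1,2->3] -> levels [8 8 5 5]
Step 6: flows [0->2,1->2,2=3] -> levels [7 7 7 5]
Step 7: flows [0=2,1=2,2->3] -> levels [7 7 6 6]
Step 8: flows [0->2,1->2,2=3] -> levels [6 6 8 6]
Step 9: flows [2->0,2->1,2->3] -> levels [7 7 5 7]
Step 10: flows [0->2,1->2,3->2] -> levels [6 6 8 6]
  -> period-2 cycle (repeats step 8); tank 2 never drops to <=3
Tank 2 never reaches <=3 within 15 steps

Answer: -1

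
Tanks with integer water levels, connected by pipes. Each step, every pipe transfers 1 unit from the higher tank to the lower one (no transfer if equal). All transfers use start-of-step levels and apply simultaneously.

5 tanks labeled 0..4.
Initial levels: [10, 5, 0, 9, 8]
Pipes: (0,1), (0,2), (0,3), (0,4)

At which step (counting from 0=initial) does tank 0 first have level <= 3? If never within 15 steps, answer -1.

Answer: -1

Derivation:
Step 1: flows [0->1,0->2,0->3,0->4] -> levels [6 6 1 10 9]
Step 2: flows [0=1,0->2,3->0,4->0] -> levels [7 6 2 9 8]
Step 3: flows [0->1,0->2,3->0,4->0] -> levels [7 7 3 8 7]
Step 4: flows [0=1,0->2,3->0,0=4] -> levels [7 7 4 7 7]
Step 5: flows [0=1,0->2,0=3,0=4] -> levels [6 7 5 7 7]
Step 6: flows [1->0,0->2,3->0,4->0] -> levels [8 6 6 6 6]
Step 7: flows [0->1,0->2,0->3,0->4] -> levels [4 7 7 7 7]
Step 8: flows [1->0,2->0,3->0,4->0] -> levels [8 6 6 6 6]
  -> period-2 cycle (repeats step 6); tank 0 never drops to <=3
Tank 0 never reaches <=3 within 15 steps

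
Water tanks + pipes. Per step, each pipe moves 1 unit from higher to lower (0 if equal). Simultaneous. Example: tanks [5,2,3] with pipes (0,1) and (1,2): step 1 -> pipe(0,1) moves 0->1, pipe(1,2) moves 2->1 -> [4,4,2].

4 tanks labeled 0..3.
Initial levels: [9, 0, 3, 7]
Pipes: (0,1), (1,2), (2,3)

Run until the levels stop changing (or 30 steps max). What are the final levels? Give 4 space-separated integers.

Step 1: flows [0->1,2->1,3->2] -> levels [8 2 3 6]
Step 2: flows [0->1,2->1,3->2] -> levels [7 4 3 5]
Step 3: flows [0->1,1->2,3->2] -> levels [6 4 5 4]
Step 4: flows [0->1,2->1,2->3] -> levels [5 6 3 5]
Step 5: flows [1->0,1->2,3->2] -> levels [6 4 5 4]
  -> period-2 cycle: step 5 state = step 3 state; never stabilizes
  -> state at step 30: (30-3) mod 2 = 1, same as step 4 -> [5 6 3 5]

Answer: 5 6 3 5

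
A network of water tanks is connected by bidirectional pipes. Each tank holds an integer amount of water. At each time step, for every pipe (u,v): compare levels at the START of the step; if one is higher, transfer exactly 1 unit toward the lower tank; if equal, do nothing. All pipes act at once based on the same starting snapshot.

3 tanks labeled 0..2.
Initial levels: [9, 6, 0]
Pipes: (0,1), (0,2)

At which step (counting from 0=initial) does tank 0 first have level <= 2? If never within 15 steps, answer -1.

Answer: -1

Derivation:
Step 1: flows [0->1,0->2] -> levels [7 7 1]
Step 2: flows [0=1,0->2] -> levels [6 7 2]
Step 3: flows [1->0,0->2] -> levels [6 6 3]
Step 4: flows [0=1,0->2] -> levels [5 6 4]
Step 5: flows [1->0,0->2] -> levels [5 5 5]
Step 6: flows [0=1,0=2] -> levels [5 5 5]
  -> stable; tank 0 stays at 5 > 2
Tank 0 never reaches <=2 within 15 steps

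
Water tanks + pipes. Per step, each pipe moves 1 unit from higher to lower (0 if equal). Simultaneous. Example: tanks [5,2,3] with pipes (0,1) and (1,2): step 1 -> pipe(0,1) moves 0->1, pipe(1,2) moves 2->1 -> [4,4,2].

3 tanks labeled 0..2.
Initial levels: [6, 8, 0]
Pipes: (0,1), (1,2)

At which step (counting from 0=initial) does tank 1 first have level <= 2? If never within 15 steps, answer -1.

Answer: -1

Derivation:
Step 1: flows [1->0,1->2] -> levels [7 6 1]
Step 2: flows [0->1,1->2] -> levels [6 6 2]
Step 3: flows [0=1,1->2] -> levels [6 5 3]
Step 4: flows [0->1,1->2] -> levels [5 5 4]
Step 5: flows [0=1,1->2] -> levels [5 4 5]
Step 6: flows [0->1,2->1] -> levels [4 6 4]
Step 7: flows [1->0,1->2] -> levels [5 4 5]
  -> period-2 cycle (repeats step 5); tank 1 never drops to <=2
Tank 1 never reaches <=2 within 15 steps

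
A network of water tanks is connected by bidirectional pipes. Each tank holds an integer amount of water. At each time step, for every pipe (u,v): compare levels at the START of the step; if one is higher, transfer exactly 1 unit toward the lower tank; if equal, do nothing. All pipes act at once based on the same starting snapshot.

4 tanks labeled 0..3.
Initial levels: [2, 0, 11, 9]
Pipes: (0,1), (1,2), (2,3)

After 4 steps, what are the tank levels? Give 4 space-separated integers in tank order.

Step 1: flows [0->1,2->1,2->3] -> levels [1 2 9 10]
Step 2: flows [1->0,2->1,3->2] -> levels [2 2 9 9]
Step 3: flows [0=1,2->1,2=3] -> levels [2 3 8 9]
Step 4: flows [1->0,2->1,3->2] -> levels [3 3 8 8]

Answer: 3 3 8 8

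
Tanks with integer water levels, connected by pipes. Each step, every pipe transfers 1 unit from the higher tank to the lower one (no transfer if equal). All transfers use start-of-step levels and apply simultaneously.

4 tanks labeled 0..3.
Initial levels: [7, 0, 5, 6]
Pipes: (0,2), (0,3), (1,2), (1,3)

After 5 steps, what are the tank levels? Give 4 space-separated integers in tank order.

Step 1: flows [0->2,0->3,2->1,3->1] -> levels [5 2 5 6]
Step 2: flows [0=2,3->0,2->1,3->1] -> levels [6 4 4 4]
Step 3: flows [0->2,0->3,1=2,1=3] -> levels [4 4 5 5]
Step 4: flows [2->0,3->0,2->1,3->1] -> levels [6 6 3 3]
Step 5: flows [0->2,0->3,1->2,1->3] -> levels [4 4 5 5]

Answer: 4 4 5 5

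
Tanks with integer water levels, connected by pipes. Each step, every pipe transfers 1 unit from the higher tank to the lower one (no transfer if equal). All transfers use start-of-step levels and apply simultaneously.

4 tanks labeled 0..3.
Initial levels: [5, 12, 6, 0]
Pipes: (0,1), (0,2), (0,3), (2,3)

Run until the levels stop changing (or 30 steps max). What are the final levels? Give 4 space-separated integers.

Step 1: flows [1->0,2->0,0->3,2->3] -> levels [6 11 4 2]
Step 2: flows [1->0,0->2,0->3,2->3] -> levels [5 10 4 4]
Step 3: flows [1->0,0->2,0->3,2=3] -> levels [4 9 5 5]
Step 4: flows [1->0,2->0,3->0,2=3] -> levels [7 8 4 4]
Step 5: flows [1->0,0->2,0->3,2=3] -> levels [6 7 5 5]
Step 6: flows [1->0,0->2,0->3,2=3] -> levels [5 6 6 6]
Step 7: flows [1->0,2->0,3->0,2=3] -> levels [8 5 5 5]
Step 8: flows [0->1,0->2,0->3,2=3] -> levels [5 6 6 6]
  -> period-2 cycle: step 8 state = step 6 state; never stabilizes
  -> state at step 30: (30-6) mod 2 = 0, same as step 6 -> [5 6 6 6]

Answer: 5 6 6 6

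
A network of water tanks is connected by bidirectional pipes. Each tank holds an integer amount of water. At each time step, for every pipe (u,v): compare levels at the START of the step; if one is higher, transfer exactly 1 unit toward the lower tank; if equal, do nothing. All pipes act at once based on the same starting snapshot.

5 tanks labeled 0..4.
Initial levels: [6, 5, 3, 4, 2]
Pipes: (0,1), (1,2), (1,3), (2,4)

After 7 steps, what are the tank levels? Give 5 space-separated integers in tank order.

Step 1: flows [0->1,1->2,1->3,2->4] -> levels [5 4 3 5 3]
Step 2: flows [0->1,1->2,3->1,2=4] -> levels [4 5 4 4 3]
Step 3: flows [1->0,1->2,1->3,2->4] -> levels [5 2 4 5 4]
Step 4: flows [0->1,2->1,3->1,2=4] -> levels [4 5 3 4 4]
Step 5: flows [1->0,1->2,1->3,4->2] -> levels [5 2 5 5 3]
Step 6: flows [0->1,2->1,3->1,2->4] -> levels [4 5 3 4 4]
  -> period-2 cycle: step 6 state = step 4 state
  -> state at step 7: (7-4) mod 2 = 1, same as step 5 -> [5 2 5 5 3]

Answer: 5 2 5 5 3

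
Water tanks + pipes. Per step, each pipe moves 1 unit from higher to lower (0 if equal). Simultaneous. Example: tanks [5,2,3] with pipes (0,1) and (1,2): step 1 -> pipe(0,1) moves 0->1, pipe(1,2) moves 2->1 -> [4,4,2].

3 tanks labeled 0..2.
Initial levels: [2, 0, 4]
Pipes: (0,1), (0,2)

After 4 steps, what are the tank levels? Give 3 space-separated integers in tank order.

Step 1: flows [0->1,2->0] -> levels [2 1 3]
Step 2: flows [0->1,2->0] -> levels [2 2 2]
Step 3: flows [0=1,0=2] -> levels [2 2 2]
  -> stable; steps 4..4 unchanged -> [2 2 2]

Answer: 2 2 2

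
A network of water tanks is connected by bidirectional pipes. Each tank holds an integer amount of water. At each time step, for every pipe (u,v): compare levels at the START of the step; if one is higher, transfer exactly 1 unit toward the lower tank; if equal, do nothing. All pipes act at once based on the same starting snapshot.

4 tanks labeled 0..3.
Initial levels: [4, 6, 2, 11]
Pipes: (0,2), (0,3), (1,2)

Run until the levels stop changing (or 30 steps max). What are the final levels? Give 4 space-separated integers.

Answer: 5 5 6 7

Derivation:
Step 1: flows [0->2,3->0,1->2] -> levels [4 5 4 10]
Step 2: flows [0=2,3->0,1->2] -> levels [5 4 5 9]
Step 3: flows [0=2,3->0,2->1] -> levels [6 5 4 8]
Step 4: flows [0->2,3->0,1->2] -> levels [6 4 6 7]
Step 5: flows [0=2,3->0,2->1] -> levels [7 5 5 6]
Step 6: flows [0->2,0->3,1=2] -> levels [5 5 6 7]
Step 7: flows [2->0,3->0,2->1] -> levels [7 6 4 6]
Step 8: flows [0->2,0->3,1->2] -> levels [5 5 6 7]
  -> period-2 cycle: step 8 state = step 6 state; never stabilizes
  -> state at step 30: (30-6) mod 2 = 0, same as step 6 -> [5 5 6 7]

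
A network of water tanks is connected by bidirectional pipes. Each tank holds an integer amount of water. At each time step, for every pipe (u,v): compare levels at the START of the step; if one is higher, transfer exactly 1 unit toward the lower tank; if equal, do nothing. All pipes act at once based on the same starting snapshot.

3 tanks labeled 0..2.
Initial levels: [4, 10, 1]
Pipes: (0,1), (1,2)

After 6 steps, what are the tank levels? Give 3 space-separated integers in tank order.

Answer: 5 5 5

Derivation:
Step 1: flows [1->0,1->2] -> levels [5 8 2]
Step 2: flows [1->0,1->2] -> levels [6 6 3]
Step 3: flows [0=1,1->2] -> levels [6 5 4]
Step 4: flows [0->1,1->2] -> levels [5 5 5]
Step 5: flows [0=1,1=2] -> levels [5 5 5]
  -> stable; steps 6..6 unchanged -> [5 5 5]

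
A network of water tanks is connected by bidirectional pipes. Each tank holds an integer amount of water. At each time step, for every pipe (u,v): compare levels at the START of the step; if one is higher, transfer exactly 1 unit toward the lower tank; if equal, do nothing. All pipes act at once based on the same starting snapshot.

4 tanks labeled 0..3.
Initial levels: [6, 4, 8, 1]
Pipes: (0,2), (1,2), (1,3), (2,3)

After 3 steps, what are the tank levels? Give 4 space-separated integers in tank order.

Answer: 5 5 6 3

Derivation:
Step 1: flows [2->0,2->1,1->3,2->3] -> levels [7 4 5 3]
Step 2: flows [0->2,2->1,1->3,2->3] -> levels [6 4 4 5]
Step 3: flows [0->2,1=2,3->1,3->2] -> levels [5 5 6 3]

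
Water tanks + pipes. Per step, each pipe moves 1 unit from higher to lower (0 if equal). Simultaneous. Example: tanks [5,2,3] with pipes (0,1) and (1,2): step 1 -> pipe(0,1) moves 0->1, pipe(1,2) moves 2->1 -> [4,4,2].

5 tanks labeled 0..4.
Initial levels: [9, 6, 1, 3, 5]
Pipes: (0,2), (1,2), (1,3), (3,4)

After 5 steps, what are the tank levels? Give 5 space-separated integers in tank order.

Answer: 5 4 6 5 4

Derivation:
Step 1: flows [0->2,1->2,1->3,4->3] -> levels [8 4 3 5 4]
Step 2: flows [0->2,1->2,3->1,3->4] -> levels [7 4 5 3 5]
Step 3: flows [0->2,2->1,1->3,4->3] -> levels [6 4 5 5 4]
Step 4: flows [0->2,2->1,3->1,3->4] -> levels [5 6 5 3 5]
Step 5: flows [0=2,1->2,1->3,4->3] -> levels [5 4 6 5 4]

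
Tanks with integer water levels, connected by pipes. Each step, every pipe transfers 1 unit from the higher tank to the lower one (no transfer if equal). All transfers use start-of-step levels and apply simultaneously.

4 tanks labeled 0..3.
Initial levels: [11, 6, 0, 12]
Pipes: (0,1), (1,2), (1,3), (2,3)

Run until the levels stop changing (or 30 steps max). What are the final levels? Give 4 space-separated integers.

Answer: 8 6 8 7

Derivation:
Step 1: flows [0->1,1->2,3->1,3->2] -> levels [10 7 2 10]
Step 2: flows [0->1,1->2,3->1,3->2] -> levels [9 8 4 8]
Step 3: flows [0->1,1->2,1=3,3->2] -> levels [8 8 6 7]
Step 4: flows [0=1,1->2,1->3,3->2] -> levels [8 6 8 7]
Step 5: flows [0->1,2->1,3->1,2->3] -> levels [7 9 6 7]
Step 6: flows [1->0,1->2,1->3,3->2] -> levels [8 6 8 7]
  -> period-2 cycle: step 6 state = step 4 state; never stabilizes
  -> state at step 30: (30-4) mod 2 = 0, same as step 4 -> [8 6 8 7]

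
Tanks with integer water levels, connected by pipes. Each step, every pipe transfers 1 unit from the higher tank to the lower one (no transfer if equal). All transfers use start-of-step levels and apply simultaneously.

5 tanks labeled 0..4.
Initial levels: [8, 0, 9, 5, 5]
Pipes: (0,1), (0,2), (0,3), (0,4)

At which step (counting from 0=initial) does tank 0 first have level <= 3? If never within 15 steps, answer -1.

Answer: 6

Derivation:
Step 1: flows [0->1,2->0,0->3,0->4] -> levels [6 1 8 6 6]
Step 2: flows [0->1,2->0,0=3,0=4] -> levels [6 2 7 6 6]
Step 3: flows [0->1,2->0,0=3,0=4] -> levels [6 3 6 6 6]
Step 4: flows [0->1,0=2,0=3,0=4] -> levels [5 4 6 6 6]
Step 5: flows [0->1,2->0,3->0,4->0] -> levels [7 5 5 5 5]
Step 6: flows [0->1,0->2,0->3,0->4] -> levels [3 6 6 6 6]
Tank 0 first reaches <=3 at step 6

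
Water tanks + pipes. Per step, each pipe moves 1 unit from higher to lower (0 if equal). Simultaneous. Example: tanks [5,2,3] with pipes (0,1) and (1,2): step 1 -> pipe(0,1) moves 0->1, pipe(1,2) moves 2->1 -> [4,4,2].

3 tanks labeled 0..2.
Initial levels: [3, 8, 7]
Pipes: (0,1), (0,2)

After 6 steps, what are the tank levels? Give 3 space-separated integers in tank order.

Step 1: flows [1->0,2->0] -> levels [5 7 6]
Step 2: flows [1->0,2->0] -> levels [7 6 5]
Step 3: flows [0->1,0->2] -> levels [5 7 6]
  -> period-2 cycle: step 3 state = step 1 state
  -> state at step 6: (6-1) mod 2 = 1, same as step 2 -> [7 6 5]

Answer: 7 6 5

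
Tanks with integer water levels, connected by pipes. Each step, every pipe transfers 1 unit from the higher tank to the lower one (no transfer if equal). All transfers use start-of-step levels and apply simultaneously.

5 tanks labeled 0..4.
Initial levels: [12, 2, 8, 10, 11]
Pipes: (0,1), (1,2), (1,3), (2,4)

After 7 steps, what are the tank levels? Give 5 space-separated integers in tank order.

Answer: 8 10 8 8 9

Derivation:
Step 1: flows [0->1,2->1,3->1,4->2] -> levels [11 5 8 9 10]
Step 2: flows [0->1,2->1,3->1,4->2] -> levels [10 8 8 8 9]
Step 3: flows [0->1,1=2,1=3,4->2] -> levels [9 9 9 8 8]
Step 4: flows [0=1,1=2,1->3,2->4] -> levels [9 8 8 9 9]
Step 5: flows [0->1,1=2,3->1,4->2] -> levels [8 10 9 8 8]
Step 6: flows [1->0,1->2,1->3,2->4] -> levels [9 7 9 9 9]
Step 7: flows [0->1,2->1,3->1,2=4] -> levels [8 10 8 8 9]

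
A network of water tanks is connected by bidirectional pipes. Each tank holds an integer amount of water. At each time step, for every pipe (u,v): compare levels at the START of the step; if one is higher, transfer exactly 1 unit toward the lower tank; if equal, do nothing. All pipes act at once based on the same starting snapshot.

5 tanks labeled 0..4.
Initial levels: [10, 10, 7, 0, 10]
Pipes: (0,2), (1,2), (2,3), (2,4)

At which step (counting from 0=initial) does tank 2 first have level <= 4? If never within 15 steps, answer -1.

Step 1: flows [0->2,1->2,2->3,4->2] -> levels [9 9 9 1 9]
Step 2: flows [0=2,1=2,2->3,2=4] -> levels [9 9 8 2 9]
Step 3: flows [0->2,1->2,2->3,4->2] -> levels [8 8 10 3 8]
Step 4: flows [2->0,2->1,2->3,2->4] -> levels [9 9 6 4 9]
Step 5: flows [0->2,1->2,2->3,4->2] -> levels [8 8 8 5 8]
Step 6: flows [0=2,1=2,2->3,2=4] -> levels [8 8 7 6 8]
Step 7: flows [0->2,1->2,2->3,4->2] -> levels [7 7 9 7 7]
Step 8: flows [2->0,2->1,2->3,2->4] -> levels [8 8 5 8 8]
Step 9: flows [0->2,1->2,3->2,4->2] -> levels [7 7 9 7 7]
  -> period-2 cycle (repeats step 7); tank 2 never drops to <=4
Tank 2 never reaches <=4 within 15 steps

Answer: -1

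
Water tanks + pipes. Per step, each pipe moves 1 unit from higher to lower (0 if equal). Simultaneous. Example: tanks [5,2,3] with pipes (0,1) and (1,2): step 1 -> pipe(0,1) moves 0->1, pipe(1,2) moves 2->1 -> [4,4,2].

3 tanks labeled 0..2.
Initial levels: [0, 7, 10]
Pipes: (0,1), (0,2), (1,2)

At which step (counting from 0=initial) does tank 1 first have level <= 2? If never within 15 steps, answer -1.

Step 1: flows [1->0,2->0,2->1] -> levels [2 7 8]
Step 2: flows [1->0,2->0,2->1] -> levels [4 7 6]
Step 3: flows [1->0,2->0,1->2] -> levels [6 5 6]
Step 4: flows [0->1,0=2,2->1] -> levels [5 7 5]
Step 5: flows [1->0,0=2,1->2] -> levels [6 5 6]
  -> period-2 cycle (repeats step 3); tank 1 never drops to <=2
Tank 1 never reaches <=2 within 15 steps

Answer: -1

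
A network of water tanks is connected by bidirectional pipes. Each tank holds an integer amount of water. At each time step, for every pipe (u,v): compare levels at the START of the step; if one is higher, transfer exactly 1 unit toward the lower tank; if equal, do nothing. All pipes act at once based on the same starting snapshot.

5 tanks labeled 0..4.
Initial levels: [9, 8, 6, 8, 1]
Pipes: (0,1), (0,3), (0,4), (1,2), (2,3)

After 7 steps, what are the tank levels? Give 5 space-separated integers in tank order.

Answer: 4 8 6 8 6

Derivation:
Step 1: flows [0->1,0->3,0->4,1->2,3->2] -> levels [6 8 8 8 2]
Step 2: flows [1->0,3->0,0->4,1=2,2=3] -> levels [7 7 8 7 3]
Step 3: flows [0=1,0=3,0->4,2->1,2->3] -> levels [6 8 6 8 4]
Step 4: flows [1->0,3->0,0->4,1->2,3->2] -> levels [7 6 8 6 5]
Step 5: flows [0->1,0->3,0->4,2->1,2->3] -> levels [4 8 6 8 6]
Step 6: flows [1->0,3->0,4->0,1->2,3->2] -> levels [7 6 8 6 5]
  -> period-2 cycle: step 6 state = step 4 state
  -> state at step 7: (7-4) mod 2 = 1, same as step 5 -> [4 8 6 8 6]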